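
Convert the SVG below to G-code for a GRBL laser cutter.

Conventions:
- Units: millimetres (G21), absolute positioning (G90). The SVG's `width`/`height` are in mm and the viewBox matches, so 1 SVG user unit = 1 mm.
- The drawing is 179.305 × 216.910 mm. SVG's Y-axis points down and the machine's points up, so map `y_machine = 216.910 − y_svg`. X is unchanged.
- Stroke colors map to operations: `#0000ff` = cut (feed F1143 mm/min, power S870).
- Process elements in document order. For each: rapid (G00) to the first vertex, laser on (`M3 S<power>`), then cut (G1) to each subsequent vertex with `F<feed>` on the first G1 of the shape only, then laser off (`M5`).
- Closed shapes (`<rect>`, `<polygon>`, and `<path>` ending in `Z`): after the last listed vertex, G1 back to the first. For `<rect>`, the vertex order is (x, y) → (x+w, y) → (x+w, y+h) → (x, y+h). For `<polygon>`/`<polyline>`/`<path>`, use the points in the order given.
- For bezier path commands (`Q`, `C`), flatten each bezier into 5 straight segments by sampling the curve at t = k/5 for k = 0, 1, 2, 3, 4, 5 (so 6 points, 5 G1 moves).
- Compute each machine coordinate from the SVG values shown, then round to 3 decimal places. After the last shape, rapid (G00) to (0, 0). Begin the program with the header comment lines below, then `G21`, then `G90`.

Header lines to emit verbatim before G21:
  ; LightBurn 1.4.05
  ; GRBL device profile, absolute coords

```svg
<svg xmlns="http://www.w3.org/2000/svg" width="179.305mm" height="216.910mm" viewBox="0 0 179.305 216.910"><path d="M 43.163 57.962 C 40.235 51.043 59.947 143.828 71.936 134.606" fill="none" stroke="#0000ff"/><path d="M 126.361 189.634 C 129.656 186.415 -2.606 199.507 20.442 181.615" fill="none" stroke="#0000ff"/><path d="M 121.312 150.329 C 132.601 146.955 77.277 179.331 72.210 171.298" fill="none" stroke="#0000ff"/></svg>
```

viewBox `0 0 179.305 216.910` with mm width/height → 1 unit = 1 mm. Flip: y_m = 216.910 − y_svg.

**Shape 1** — `<path>` cubic bezier, stroke `#0000ff` → cut (S870, F1143). Control points (SVG): P0=(43.163,57.962), P1=(40.235,51.043), P2=(59.947,143.828), P3=(71.936,134.606); sampled at t=k/5. Machine vertices: (43.163,158.948) → (43.880,152.749) → (48.573,132.302) → (55.785,107.291) → (64.059,87.398) → (71.936,82.304). Open path.

**Shape 2** — `<path>` cubic bezier, stroke `#0000ff` → cut (S870, F1143). Control points (SVG): P0=(126.361,189.634), P1=(129.656,186.415), P2=(-2.606,199.507), P3=(20.442,181.615); sampled at t=k/5. Machine vertices: (126.361,27.276) → (114.398,27.628) → (83.863,26.336) → (48.718,25.670) → (22.923,27.900) → (20.442,35.295). Open path.

**Shape 3** — `<path>` cubic bezier, stroke `#0000ff` → cut (S870, F1143). Control points (SVG): P0=(121.312,150.329), P1=(132.601,146.955), P2=(77.277,179.331), P3=(72.210,171.298); sampled at t=k/5. Machine vertices: (121.312,66.581) → (121.027,64.925) → (110.364,58.344) → (94.934,50.495) → (80.346,45.032) → (72.210,45.612). Open path.

; LightBurn 1.4.05
; GRBL device profile, absolute coords
G21
G90
G00 X43.163 Y158.948
M3 S870
G1 X43.880 Y152.749 F1143
G1 X48.573 Y132.302
G1 X55.785 Y107.291
G1 X64.059 Y87.398
G1 X71.936 Y82.304
M5
G00 X126.361 Y27.276
M3 S870
G1 X114.398 Y27.628 F1143
G1 X83.863 Y26.336
G1 X48.718 Y25.670
G1 X22.923 Y27.900
G1 X20.442 Y35.295
M5
G00 X121.312 Y66.581
M3 S870
G1 X121.027 Y64.925 F1143
G1 X110.364 Y58.344
G1 X94.934 Y50.495
G1 X80.346 Y45.032
G1 X72.210 Y45.612
M5
G00 X0.000 Y0.000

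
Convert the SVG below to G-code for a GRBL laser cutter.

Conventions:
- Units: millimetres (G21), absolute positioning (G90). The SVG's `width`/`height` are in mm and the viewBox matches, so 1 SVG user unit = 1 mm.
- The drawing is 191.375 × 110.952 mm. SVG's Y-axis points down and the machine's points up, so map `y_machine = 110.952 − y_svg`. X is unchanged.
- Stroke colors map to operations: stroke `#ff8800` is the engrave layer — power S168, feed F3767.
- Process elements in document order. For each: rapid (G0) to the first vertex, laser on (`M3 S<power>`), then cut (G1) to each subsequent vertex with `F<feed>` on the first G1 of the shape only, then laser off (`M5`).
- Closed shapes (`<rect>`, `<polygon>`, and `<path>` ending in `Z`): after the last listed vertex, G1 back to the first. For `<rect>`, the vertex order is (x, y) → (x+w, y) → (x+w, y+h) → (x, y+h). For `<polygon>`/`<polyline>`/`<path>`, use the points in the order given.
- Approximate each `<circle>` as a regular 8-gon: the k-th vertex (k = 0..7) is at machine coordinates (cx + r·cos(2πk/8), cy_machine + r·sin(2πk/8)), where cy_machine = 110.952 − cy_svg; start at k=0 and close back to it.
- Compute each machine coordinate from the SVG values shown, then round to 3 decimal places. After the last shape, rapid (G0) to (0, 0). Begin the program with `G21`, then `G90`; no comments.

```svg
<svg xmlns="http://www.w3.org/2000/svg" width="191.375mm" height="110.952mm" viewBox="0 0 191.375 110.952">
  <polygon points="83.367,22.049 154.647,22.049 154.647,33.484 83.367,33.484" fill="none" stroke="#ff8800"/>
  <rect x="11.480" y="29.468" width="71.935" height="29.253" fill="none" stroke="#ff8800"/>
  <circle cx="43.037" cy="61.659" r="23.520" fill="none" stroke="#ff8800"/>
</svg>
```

G21
G90
G0 X83.367 Y88.903
M3 S168
G1 X154.647 Y88.903 F3767
G1 X154.647 Y77.468
G1 X83.367 Y77.468
G1 X83.367 Y88.903
M5
G0 X11.480 Y81.484
M3 S168
G1 X83.415 Y81.484 F3767
G1 X83.415 Y52.231
G1 X11.480 Y52.231
G1 X11.480 Y81.484
M5
G0 X66.557 Y49.293
M3 S168
G1 X59.668 Y65.924 F3767
G1 X43.037 Y72.813
G1 X26.406 Y65.924
G1 X19.517 Y49.293
G1 X26.406 Y32.662
G1 X43.037 Y25.773
G1 X59.668 Y32.662
G1 X66.557 Y49.293
M5
G0 X0.000 Y0.000

1 u = 1 mm; y_m = 110.952 − y.

[1] `<polygon>` rectangle, #ff8800→engrave S168 F3767: (83.367,88.903) → (154.647,88.903) → (154.647,77.468) → (83.367,77.468) → (83.367,88.903) (closed)

[2] `<rect>` rectangle, #ff8800→engrave S168 F3767: (11.480,81.484) → (83.415,81.484) → (83.415,52.231) → (11.480,52.231) → (11.480,81.484) (closed)

[3] `<circle>` circle, #ff8800→engrave S168 F3767: (66.557,49.293) → (59.668,65.924) → (43.037,72.813) → (26.406,65.924) → (19.517,49.293) → (26.406,32.662) → (43.037,25.773) → (59.668,32.662) → (66.557,49.293) (closed)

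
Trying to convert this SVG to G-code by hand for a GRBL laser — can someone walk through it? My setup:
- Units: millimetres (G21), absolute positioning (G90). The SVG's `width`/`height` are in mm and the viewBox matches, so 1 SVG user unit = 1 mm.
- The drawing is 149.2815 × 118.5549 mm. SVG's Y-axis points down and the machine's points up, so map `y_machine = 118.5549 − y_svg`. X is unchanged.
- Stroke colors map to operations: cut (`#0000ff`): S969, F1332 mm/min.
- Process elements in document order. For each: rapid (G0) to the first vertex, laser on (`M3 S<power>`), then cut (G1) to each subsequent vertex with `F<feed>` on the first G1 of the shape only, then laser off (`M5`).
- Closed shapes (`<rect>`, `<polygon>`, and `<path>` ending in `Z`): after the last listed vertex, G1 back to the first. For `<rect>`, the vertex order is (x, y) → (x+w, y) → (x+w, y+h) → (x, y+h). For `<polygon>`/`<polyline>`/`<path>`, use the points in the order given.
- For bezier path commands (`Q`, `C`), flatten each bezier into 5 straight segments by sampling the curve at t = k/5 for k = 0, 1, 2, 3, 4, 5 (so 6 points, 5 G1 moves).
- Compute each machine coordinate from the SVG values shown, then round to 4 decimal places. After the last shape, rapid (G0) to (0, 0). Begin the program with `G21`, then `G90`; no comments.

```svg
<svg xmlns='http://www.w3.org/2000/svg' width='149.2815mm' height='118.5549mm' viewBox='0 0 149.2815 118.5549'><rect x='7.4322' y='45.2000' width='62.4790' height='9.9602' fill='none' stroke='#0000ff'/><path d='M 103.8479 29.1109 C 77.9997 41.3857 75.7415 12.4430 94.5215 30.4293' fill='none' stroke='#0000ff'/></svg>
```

G21
G90
G0 X7.4322 Y73.3549
M3 S969
G1 X69.9112 Y73.3549 F1332
G1 X69.9112 Y63.3947
G1 X7.4322 Y63.3947
G1 X7.4322 Y73.3549
M5
G0 X103.8479 Y89.4440
M3 S969
G1 X91.1494 Y86.3200 F1332
G1 X83.9899 Y88.8573
G1 X82.2472 Y92.8246
G1 X85.7985 Y93.9911
G1 X94.5215 Y88.1256
M5
G0 X0.0000 Y0.0000

Since the viewBox matches the mm dimensions, user units are millimetres directly. The only transform is the Y-flip y_m = 118.5549 − y_svg.

Shape 1 is a rectangle drawn with `<rect>`. Its stroke #0000ff means cut at S969, F1332. After flipping Y the toolpath is (7.4322,73.3549) → (69.9112,73.3549) → (69.9112,63.3947) → (7.4322,63.3947) → (7.4322,73.3549), returning to the start.

Shape 2 is a cubic bezier drawn with `<path>`. Its stroke #0000ff means cut at S969, F1332. After flipping Y the toolpath is (103.8479,89.4440) → (91.1494,86.3200) → (83.9899,88.8573) → (82.2472,92.8246) → (85.7985,93.9911) → (94.5215,88.1256).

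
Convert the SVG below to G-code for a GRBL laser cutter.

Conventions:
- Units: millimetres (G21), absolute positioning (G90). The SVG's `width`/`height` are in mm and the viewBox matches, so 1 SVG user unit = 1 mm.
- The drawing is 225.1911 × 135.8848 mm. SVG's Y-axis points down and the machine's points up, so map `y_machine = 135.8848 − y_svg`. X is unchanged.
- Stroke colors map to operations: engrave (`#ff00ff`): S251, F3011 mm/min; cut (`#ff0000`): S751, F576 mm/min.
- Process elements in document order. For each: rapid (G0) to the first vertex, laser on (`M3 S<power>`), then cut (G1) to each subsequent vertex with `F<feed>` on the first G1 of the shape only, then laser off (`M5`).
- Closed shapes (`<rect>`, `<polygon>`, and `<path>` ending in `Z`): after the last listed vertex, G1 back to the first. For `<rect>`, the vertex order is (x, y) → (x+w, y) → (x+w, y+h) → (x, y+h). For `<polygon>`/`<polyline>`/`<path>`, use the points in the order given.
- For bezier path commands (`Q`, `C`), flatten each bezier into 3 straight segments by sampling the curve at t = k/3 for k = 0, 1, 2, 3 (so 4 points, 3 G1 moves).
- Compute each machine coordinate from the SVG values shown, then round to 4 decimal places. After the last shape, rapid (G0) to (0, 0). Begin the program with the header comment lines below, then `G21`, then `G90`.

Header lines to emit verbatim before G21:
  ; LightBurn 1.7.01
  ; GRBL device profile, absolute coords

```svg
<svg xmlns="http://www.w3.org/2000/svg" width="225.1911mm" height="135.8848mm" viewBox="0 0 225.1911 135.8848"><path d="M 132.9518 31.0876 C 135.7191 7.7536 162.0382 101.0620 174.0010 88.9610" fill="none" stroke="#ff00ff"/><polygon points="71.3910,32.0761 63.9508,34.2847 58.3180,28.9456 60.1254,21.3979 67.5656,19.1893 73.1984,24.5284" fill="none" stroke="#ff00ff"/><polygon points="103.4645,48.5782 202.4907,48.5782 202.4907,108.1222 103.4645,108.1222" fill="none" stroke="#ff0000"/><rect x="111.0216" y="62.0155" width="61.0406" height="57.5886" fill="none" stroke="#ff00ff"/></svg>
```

viewBox `0 0 225.1911 135.8848` with mm width/height → 1 unit = 1 mm. Flip: y_m = 135.8848 − y_svg.

**Shape 1** — `<path>` cubic bezier, stroke `#ff00ff` → engrave (S251, F3011). Control points (SVG): P0=(132.9518,31.0876), P1=(135.7191,7.7536), P2=(162.0382,101.0620), P3=(174.0010,88.9610); sampled at t=k/3. Machine vertices: (132.9518,104.7972) → (142.1657,97.4745) → (158.6568,61.7351) → (174.0010,46.9238). Open path.

**Shape 2** — `<polygon>` regular polygon, stroke `#ff00ff` → engrave (S251, F3011). Machine vertices: (71.3910,103.8087) → (63.9508,101.6001) → (58.3180,106.9392) → (60.1254,114.4869) → (67.5656,116.6955) → (73.1984,111.3564) → (71.3910,103.8087). Closed: final G1 returns to the first vertex.

**Shape 3** — `<polygon>` rectangle, stroke `#ff0000` → cut (S751, F576). Machine vertices: (103.4645,87.3066) → (202.4907,87.3066) → (202.4907,27.7626) → (103.4645,27.7626) → (103.4645,87.3066). Closed: final G1 returns to the first vertex.

**Shape 4** — `<rect>` rectangle, stroke `#ff00ff` → engrave (S251, F3011). Machine vertices: (111.0216,73.8693) → (172.0622,73.8693) → (172.0622,16.2807) → (111.0216,16.2807) → (111.0216,73.8693). Closed: final G1 returns to the first vertex.

; LightBurn 1.7.01
; GRBL device profile, absolute coords
G21
G90
G0 X132.9518 Y104.7972
M3 S251
G1 X142.1657 Y97.4745 F3011
G1 X158.6568 Y61.7351
G1 X174.0010 Y46.9238
M5
G0 X71.3910 Y103.8087
M3 S251
G1 X63.9508 Y101.6001 F3011
G1 X58.3180 Y106.9392
G1 X60.1254 Y114.4869
G1 X67.5656 Y116.6955
G1 X73.1984 Y111.3564
G1 X71.3910 Y103.8087
M5
G0 X103.4645 Y87.3066
M3 S751
G1 X202.4907 Y87.3066 F576
G1 X202.4907 Y27.7626
G1 X103.4645 Y27.7626
G1 X103.4645 Y87.3066
M5
G0 X111.0216 Y73.8693
M3 S251
G1 X172.0622 Y73.8693 F3011
G1 X172.0622 Y16.2807
G1 X111.0216 Y16.2807
G1 X111.0216 Y73.8693
M5
G0 X0.0000 Y0.0000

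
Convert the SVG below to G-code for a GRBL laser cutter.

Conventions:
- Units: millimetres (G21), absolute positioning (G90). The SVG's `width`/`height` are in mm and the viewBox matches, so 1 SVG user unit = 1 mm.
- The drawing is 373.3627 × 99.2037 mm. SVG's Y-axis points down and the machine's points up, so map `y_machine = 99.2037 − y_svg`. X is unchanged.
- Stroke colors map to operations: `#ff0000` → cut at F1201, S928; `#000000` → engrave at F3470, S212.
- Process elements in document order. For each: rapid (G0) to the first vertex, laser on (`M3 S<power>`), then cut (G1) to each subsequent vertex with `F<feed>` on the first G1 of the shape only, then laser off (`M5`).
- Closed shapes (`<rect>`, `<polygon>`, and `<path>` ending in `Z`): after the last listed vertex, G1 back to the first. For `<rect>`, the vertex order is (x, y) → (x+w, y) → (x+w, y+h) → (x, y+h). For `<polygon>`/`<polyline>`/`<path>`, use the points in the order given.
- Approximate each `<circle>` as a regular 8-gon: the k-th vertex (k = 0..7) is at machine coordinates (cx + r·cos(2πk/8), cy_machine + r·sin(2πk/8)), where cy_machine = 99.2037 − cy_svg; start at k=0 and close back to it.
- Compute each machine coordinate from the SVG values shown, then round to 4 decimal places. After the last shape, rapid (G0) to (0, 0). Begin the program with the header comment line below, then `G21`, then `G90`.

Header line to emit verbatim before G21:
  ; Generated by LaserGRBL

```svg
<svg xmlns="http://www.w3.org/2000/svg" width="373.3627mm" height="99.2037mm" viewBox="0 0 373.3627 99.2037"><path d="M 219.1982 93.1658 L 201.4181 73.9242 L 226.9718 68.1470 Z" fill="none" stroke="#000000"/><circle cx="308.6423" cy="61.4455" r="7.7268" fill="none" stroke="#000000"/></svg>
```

; Generated by LaserGRBL
G21
G90
G0 X219.1982 Y6.0379
M3 S212
G1 X201.4181 Y25.2795 F3470
G1 X226.9718 Y31.0567
G1 X219.1982 Y6.0379
M5
G0 X316.3691 Y37.7582
M3 S212
G1 X314.1060 Y43.2219 F3470
G1 X308.6423 Y45.4850
G1 X303.1786 Y43.2219
G1 X300.9155 Y37.7582
G1 X303.1786 Y32.2945
G1 X308.6423 Y30.0314
G1 X314.1060 Y32.2945
G1 X316.3691 Y37.7582
M5
G0 X0.0000 Y0.0000

Since the viewBox matches the mm dimensions, user units are millimetres directly. The only transform is the Y-flip y_m = 99.2037 − y_svg.

Shape 1 is a regular polygon drawn with `<path>`. Its stroke #000000 means engrave at S212, F3470. After flipping Y the toolpath is (219.1982,6.0379) → (201.4181,25.2795) → (226.9718,31.0567) → (219.1982,6.0379), returning to the start.

Shape 2 is a circle drawn with `<circle>`. Its stroke #000000 means engrave at S212, F3470. After flipping Y the toolpath is (316.3691,37.7582) → (314.1060,43.2219) → (308.6423,45.4850) → (303.1786,43.2219) → (300.9155,37.7582) → (303.1786,32.2945) → (308.6423,30.0314) → (314.1060,32.2945) → (316.3691,37.7582), returning to the start.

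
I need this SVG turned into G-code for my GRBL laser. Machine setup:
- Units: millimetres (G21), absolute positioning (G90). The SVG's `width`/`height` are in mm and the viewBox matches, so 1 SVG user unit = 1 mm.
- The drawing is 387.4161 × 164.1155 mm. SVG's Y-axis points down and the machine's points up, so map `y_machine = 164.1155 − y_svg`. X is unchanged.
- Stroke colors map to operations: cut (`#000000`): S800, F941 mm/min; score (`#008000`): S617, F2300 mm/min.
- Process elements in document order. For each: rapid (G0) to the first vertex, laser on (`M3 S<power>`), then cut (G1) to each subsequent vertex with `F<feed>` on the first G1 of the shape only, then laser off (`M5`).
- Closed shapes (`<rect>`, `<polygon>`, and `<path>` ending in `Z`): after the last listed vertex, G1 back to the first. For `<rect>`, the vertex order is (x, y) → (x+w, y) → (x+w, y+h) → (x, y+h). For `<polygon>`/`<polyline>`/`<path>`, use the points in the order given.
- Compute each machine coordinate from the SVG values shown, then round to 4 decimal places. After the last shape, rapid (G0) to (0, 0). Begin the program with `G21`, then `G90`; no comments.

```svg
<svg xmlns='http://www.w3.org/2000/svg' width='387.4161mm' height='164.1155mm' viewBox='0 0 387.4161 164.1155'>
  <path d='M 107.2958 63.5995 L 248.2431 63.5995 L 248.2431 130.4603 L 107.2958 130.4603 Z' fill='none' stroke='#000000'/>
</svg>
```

viewBox `0 0 387.4161 164.1155` with mm width/height → 1 unit = 1 mm. Flip: y_m = 164.1155 − y_svg.

**Shape 1** — `<path>` rectangle, stroke `#000000` → cut (S800, F941). Machine vertices: (107.2958,100.5160) → (248.2431,100.5160) → (248.2431,33.6552) → (107.2958,33.6552) → (107.2958,100.5160). Closed: final G1 returns to the first vertex.

G21
G90
G0 X107.2958 Y100.5160
M3 S800
G1 X248.2431 Y100.5160 F941
G1 X248.2431 Y33.6552
G1 X107.2958 Y33.6552
G1 X107.2958 Y100.5160
M5
G0 X0.0000 Y0.0000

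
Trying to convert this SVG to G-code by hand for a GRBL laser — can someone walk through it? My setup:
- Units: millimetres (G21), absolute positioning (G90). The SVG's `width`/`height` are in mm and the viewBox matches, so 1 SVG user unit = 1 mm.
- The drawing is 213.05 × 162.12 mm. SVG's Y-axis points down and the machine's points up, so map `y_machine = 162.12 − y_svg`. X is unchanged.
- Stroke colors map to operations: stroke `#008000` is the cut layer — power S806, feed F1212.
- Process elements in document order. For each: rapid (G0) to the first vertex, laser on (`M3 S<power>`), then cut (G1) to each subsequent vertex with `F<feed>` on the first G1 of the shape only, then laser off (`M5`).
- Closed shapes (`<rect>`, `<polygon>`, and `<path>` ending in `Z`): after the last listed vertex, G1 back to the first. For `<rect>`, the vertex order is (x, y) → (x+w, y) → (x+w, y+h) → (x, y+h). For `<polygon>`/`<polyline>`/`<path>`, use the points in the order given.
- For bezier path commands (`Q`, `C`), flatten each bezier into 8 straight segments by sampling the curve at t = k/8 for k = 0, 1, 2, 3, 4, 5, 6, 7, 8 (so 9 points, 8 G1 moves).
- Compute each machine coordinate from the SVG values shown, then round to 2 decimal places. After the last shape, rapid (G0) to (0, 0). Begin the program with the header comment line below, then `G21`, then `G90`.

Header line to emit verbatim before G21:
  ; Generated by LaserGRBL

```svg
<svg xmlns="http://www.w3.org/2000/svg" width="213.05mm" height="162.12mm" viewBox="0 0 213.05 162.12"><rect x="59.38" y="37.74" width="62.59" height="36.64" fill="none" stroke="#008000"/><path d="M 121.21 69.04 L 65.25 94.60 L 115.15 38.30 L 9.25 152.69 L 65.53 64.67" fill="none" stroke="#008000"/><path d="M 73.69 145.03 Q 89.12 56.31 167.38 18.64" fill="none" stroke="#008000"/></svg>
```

; Generated by LaserGRBL
G21
G90
G0 X59.38 Y124.38
M3 S806
G1 X121.97 Y124.38 F1212
G1 X121.97 Y87.74
G1 X59.38 Y87.74
G1 X59.38 Y124.38
M5
G0 X121.21 Y93.08
M3 S806
G1 X65.25 Y67.52 F1212
G1 X115.15 Y123.82
G1 X9.25 Y9.43
G1 X65.53 Y97.45
M5
G0 X73.69 Y17.09
M3 S806
G1 X78.53 Y38.47 F1212
G1 X85.33 Y58.26
G1 X94.10 Y76.45
G1 X104.83 Y93.05
G1 X117.52 Y108.05
G1 X132.18 Y121.45
G1 X148.80 Y133.26
G1 X167.38 Y143.48
M5
G0 X0.00 Y0.00

viewBox `0 0 213.05 162.12` with mm width/height → 1 unit = 1 mm. Flip: y_m = 162.12 − y_svg.

**Shape 1** — `<rect>` rectangle, stroke `#008000` → cut (S806, F1212). Machine vertices: (59.38,124.38) → (121.97,124.38) → (121.97,87.74) → (59.38,87.74) → (59.38,124.38). Closed: final G1 returns to the first vertex.

**Shape 2** — `<path>` open polyline, stroke `#008000` → cut (S806, F1212). Machine vertices: (121.21,93.08) → (65.25,67.52) → (115.15,123.82) → (9.25,9.43) → (65.53,97.45). Open path.

**Shape 3** — `<path>` quadratic bezier, stroke `#008000` → cut (S806, F1212). Control points (SVG): P0=(73.69,145.03), P1=(89.12,56.31), P2=(167.38,18.64); sampled at t=k/8. Machine vertices: (73.69,17.09) → (78.53,38.47) → (85.33,58.26) → (94.10,76.45) → (104.83,93.05) → (117.52,108.05) → (132.18,121.45) → (148.80,133.26) → (167.38,143.48). Open path.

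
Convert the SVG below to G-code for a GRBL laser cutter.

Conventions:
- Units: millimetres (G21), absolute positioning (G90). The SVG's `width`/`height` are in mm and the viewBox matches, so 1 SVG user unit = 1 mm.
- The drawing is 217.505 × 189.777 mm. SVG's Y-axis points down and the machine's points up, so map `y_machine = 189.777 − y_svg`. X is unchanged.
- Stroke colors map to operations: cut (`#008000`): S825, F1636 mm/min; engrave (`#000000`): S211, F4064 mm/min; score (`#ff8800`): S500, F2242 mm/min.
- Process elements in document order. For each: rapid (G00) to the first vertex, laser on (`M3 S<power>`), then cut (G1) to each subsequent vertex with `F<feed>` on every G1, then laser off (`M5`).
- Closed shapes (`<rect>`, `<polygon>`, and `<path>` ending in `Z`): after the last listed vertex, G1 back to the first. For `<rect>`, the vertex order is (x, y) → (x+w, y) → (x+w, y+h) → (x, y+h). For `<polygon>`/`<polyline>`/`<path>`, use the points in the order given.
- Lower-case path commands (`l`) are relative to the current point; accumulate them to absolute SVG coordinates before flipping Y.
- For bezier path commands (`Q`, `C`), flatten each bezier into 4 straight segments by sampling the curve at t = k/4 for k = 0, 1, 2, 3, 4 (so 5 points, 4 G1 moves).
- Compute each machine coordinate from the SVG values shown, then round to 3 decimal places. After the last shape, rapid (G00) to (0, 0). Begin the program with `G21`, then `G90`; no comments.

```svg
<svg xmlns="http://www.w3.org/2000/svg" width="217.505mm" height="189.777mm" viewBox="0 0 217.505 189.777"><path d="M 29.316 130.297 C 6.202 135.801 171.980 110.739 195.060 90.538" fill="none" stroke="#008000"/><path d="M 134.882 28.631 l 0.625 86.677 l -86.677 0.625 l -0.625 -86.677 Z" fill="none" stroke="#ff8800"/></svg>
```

G21
G90
G00 X29.316 Y59.480
M3 S825
G1 X42.217 Y60.530 F1636
G1 X94.865 Y69.720 F1636
G1 X156.175 Y83.730 F1636
G1 X195.060 Y99.239 F1636
M5
G00 X134.882 Y161.146
M3 S500
G1 X135.507 Y74.469 F2242
G1 X48.830 Y73.844 F2242
G1 X48.205 Y160.521 F2242
G1 X134.882 Y161.146 F2242
M5
G00 X0.000 Y0.000

viewBox `0 0 217.505 189.777` with mm width/height → 1 unit = 1 mm. Flip: y_m = 189.777 − y_svg.

**Shape 1** — `<path>` cubic bezier, stroke `#008000` → cut (S825, F1636). Control points (SVG): P0=(29.316,130.297), P1=(6.202,135.801), P2=(171.980,110.739), P3=(195.060,90.538); sampled at t=k/4. Machine vertices: (29.316,59.480) → (42.217,60.530) → (94.865,69.720) → (156.175,83.730) → (195.060,99.239). Open path.

**Shape 2** — `<path>` regular polygon, stroke `#ff8800` → score (S500, F2242). Machine vertices: (134.882,161.146) → (135.507,74.469) → (48.830,73.844) → (48.205,160.521) → (134.882,161.146). Closed: final G1 returns to the first vertex.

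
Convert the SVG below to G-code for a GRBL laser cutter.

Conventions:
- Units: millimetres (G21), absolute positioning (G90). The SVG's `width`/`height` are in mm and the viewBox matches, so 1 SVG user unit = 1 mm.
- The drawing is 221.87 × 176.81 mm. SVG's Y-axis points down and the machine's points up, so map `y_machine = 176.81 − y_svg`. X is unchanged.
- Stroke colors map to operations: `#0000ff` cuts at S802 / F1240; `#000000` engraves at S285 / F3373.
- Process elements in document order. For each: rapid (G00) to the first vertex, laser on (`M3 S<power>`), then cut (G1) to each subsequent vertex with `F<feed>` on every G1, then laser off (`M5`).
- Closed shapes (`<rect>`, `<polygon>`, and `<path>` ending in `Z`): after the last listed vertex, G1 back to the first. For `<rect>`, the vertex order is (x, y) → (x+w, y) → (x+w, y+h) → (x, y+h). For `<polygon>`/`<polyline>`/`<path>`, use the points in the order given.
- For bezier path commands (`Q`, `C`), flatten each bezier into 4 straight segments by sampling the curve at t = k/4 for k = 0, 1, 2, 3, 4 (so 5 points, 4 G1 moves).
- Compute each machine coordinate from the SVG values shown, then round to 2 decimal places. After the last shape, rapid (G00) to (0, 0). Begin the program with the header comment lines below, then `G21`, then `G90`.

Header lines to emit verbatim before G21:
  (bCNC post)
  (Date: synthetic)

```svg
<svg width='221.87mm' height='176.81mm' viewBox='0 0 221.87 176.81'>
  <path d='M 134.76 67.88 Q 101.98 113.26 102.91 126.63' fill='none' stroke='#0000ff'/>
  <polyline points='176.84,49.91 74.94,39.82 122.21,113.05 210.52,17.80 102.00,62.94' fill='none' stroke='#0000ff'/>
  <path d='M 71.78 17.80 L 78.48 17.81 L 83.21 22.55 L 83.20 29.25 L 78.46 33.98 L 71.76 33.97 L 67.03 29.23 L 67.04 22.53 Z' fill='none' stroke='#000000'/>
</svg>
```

viewBox `0 0 221.87 176.81` with mm width/height → 1 unit = 1 mm. Flip: y_m = 176.81 − y_svg.

**Shape 1** — `<path>` quadratic bezier, stroke `#0000ff` → cut (S802, F1240). Control points (SVG): P0=(134.76,67.88), P1=(101.98,113.26), P2=(102.91,126.63); sampled at t=k/4. Machine vertices: (134.76,108.93) → (120.48,88.24) → (110.41,71.55) → (104.55,58.87) → (102.91,50.18). Open path.

**Shape 2** — `<polyline>` open polyline, stroke `#0000ff` → cut (S802, F1240). Machine vertices: (176.84,126.90) → (74.94,136.99) → (122.21,63.76) → (210.52,159.01) → (102.00,113.87). Open path.

**Shape 3** — `<path>` regular polygon, stroke `#000000` → engrave (S285, F3373). Machine vertices: (71.78,159.01) → (78.48,159.00) → (83.21,154.26) → (83.20,147.56) → (78.46,142.83) → (71.76,142.84) → (67.03,147.58) → (67.04,154.28) → (71.78,159.01). Closed: final G1 returns to the first vertex.

(bCNC post)
(Date: synthetic)
G21
G90
G00 X134.76 Y108.93
M3 S802
G1 X120.48 Y88.24 F1240
G1 X110.41 Y71.55 F1240
G1 X104.55 Y58.87 F1240
G1 X102.91 Y50.18 F1240
M5
G00 X176.84 Y126.90
M3 S802
G1 X74.94 Y136.99 F1240
G1 X122.21 Y63.76 F1240
G1 X210.52 Y159.01 F1240
G1 X102.00 Y113.87 F1240
M5
G00 X71.78 Y159.01
M3 S285
G1 X78.48 Y159.00 F3373
G1 X83.21 Y154.26 F3373
G1 X83.20 Y147.56 F3373
G1 X78.46 Y142.83 F3373
G1 X71.76 Y142.84 F3373
G1 X67.03 Y147.58 F3373
G1 X67.04 Y154.28 F3373
G1 X71.78 Y159.01 F3373
M5
G00 X0.00 Y0.00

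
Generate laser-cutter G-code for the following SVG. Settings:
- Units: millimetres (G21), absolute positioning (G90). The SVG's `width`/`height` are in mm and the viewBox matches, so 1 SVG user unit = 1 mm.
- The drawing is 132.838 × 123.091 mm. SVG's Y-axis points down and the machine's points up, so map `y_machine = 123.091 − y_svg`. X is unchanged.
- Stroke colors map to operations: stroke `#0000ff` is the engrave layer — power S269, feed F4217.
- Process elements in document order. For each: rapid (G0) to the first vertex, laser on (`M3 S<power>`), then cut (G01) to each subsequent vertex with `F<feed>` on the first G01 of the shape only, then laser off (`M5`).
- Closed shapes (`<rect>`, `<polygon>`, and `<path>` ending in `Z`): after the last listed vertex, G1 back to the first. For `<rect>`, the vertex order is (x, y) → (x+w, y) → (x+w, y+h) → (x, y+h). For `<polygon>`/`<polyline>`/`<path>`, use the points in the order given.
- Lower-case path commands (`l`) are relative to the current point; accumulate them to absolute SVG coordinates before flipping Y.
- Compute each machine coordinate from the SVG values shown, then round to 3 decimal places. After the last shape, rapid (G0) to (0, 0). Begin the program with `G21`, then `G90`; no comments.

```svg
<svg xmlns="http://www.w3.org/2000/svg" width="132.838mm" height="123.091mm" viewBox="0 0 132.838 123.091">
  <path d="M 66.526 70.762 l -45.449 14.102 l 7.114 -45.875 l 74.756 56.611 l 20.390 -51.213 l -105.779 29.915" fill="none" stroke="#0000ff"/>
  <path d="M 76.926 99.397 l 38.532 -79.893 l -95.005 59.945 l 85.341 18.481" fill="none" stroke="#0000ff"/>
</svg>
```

G21
G90
G0 X66.526 Y52.329
M3 S269
G01 X21.077 Y38.227 F4217
G01 X28.191 Y84.102
G01 X102.947 Y27.491
G01 X123.337 Y78.704
G01 X17.558 Y48.789
M5
G0 X76.926 Y23.694
M3 S269
G01 X115.458 Y103.587 F4217
G01 X20.453 Y43.642
G01 X105.794 Y25.161
M5
G0 X0.000 Y0.000

Since the viewBox matches the mm dimensions, user units are millimetres directly. The only transform is the Y-flip y_m = 123.091 − y_svg.

Shape 1 is a open polyline drawn with `<path>`. Its stroke #0000ff means engrave at S269, F4217. After flipping Y the toolpath is (66.526,52.329) → (21.077,38.227) → (28.191,84.102) → (102.947,27.491) → (123.337,78.704) → (17.558,48.789).

Shape 2 is a open polyline drawn with `<path>`. Its stroke #0000ff means engrave at S269, F4217. After flipping Y the toolpath is (76.926,23.694) → (115.458,103.587) → (20.453,43.642) → (105.794,25.161).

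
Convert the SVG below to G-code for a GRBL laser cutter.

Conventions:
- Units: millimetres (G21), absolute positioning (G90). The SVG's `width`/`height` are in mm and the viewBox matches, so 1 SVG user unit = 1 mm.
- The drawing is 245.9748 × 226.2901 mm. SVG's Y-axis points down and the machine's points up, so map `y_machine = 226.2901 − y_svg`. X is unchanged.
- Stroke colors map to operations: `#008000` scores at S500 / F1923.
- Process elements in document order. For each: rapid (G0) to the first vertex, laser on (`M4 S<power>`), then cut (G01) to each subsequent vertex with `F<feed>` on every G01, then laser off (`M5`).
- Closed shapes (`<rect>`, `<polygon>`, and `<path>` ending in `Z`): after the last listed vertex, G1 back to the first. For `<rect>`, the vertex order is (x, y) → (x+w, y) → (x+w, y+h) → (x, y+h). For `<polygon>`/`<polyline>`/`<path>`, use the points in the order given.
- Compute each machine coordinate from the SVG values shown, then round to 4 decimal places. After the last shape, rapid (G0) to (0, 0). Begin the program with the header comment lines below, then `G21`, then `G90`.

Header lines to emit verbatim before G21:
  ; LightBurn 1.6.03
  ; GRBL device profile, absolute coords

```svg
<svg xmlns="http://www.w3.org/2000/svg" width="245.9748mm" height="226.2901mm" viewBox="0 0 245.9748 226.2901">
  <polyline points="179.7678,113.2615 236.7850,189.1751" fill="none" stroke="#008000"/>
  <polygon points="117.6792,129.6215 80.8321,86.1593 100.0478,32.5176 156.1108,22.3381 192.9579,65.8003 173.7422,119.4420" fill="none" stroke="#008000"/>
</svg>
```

; LightBurn 1.6.03
; GRBL device profile, absolute coords
G21
G90
G0 X179.7678 Y113.0286
M4 S500
G01 X236.7850 Y37.1150 F1923
M5
G0 X117.6792 Y96.6686
M4 S500
G01 X80.8321 Y140.1308 F1923
G01 X100.0478 Y193.7725 F1923
G01 X156.1108 Y203.9520 F1923
G01 X192.9579 Y160.4898 F1923
G01 X173.7422 Y106.8481 F1923
G01 X117.6792 Y96.6686 F1923
M5
G0 X0.0000 Y0.0000

1 u = 1 mm; y_m = 226.2901 − y.

[1] `<polyline>` line segment, #008000→score S500 F1923: (179.7678,113.0286) → (236.7850,37.1150)

[2] `<polygon>` regular polygon, #008000→score S500 F1923: (117.6792,96.6686) → (80.8321,140.1308) → (100.0478,193.7725) → (156.1108,203.9520) → (192.9579,160.4898) → (173.7422,106.8481) → (117.6792,96.6686) (closed)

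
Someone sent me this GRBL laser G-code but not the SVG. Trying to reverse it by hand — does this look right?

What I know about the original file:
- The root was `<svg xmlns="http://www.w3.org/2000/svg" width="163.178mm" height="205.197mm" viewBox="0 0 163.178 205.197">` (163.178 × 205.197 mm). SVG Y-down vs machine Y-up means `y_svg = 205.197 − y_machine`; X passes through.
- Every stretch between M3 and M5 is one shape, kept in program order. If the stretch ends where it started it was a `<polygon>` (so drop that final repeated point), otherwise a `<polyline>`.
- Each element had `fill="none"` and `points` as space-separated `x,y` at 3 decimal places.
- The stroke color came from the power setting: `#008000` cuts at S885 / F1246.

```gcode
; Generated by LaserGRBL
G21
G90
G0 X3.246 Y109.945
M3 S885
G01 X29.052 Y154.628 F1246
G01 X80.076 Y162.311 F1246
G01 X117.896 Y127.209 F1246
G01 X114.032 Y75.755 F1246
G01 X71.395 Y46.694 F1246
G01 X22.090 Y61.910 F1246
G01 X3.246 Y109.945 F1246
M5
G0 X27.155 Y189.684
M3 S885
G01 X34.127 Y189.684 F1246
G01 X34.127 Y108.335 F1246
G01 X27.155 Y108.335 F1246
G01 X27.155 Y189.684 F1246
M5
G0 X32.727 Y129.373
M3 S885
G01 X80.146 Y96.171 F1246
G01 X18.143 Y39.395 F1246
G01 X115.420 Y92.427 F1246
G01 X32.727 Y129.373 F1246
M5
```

Each laser-on run becomes one SVG element. Flip Y back into SVG space with y_svg = 205.197 − y_machine. Every run uses S885, so all elements get stroke `#008000` (cut).

Run 1: The run returns to its start, so emit a `<polygon>` with points (Y-flipped): 3.246,95.252 29.052,50.569 80.076,42.886 117.896,77.988 114.032,129.442 71.395,158.503 22.090,143.287.

Run 2: The run returns to its start, so emit a `<polygon>` with points (Y-flipped): 27.155,15.513 34.127,15.513 34.127,96.862 27.155,96.862.

Run 3: The run returns to its start, so emit a `<polygon>` with points (Y-flipped): 32.727,75.824 80.146,109.026 18.143,165.802 115.420,112.770.

<svg xmlns="http://www.w3.org/2000/svg" width="163.178mm" height="205.197mm" viewBox="0 0 163.178 205.197">
  <polygon points="3.246,95.252 29.052,50.569 80.076,42.886 117.896,77.988 114.032,129.442 71.395,158.503 22.090,143.287" fill="none" stroke="#008000"/>
  <polygon points="27.155,15.513 34.127,15.513 34.127,96.862 27.155,96.862" fill="none" stroke="#008000"/>
  <polygon points="32.727,75.824 80.146,109.026 18.143,165.802 115.420,112.770" fill="none" stroke="#008000"/>
</svg>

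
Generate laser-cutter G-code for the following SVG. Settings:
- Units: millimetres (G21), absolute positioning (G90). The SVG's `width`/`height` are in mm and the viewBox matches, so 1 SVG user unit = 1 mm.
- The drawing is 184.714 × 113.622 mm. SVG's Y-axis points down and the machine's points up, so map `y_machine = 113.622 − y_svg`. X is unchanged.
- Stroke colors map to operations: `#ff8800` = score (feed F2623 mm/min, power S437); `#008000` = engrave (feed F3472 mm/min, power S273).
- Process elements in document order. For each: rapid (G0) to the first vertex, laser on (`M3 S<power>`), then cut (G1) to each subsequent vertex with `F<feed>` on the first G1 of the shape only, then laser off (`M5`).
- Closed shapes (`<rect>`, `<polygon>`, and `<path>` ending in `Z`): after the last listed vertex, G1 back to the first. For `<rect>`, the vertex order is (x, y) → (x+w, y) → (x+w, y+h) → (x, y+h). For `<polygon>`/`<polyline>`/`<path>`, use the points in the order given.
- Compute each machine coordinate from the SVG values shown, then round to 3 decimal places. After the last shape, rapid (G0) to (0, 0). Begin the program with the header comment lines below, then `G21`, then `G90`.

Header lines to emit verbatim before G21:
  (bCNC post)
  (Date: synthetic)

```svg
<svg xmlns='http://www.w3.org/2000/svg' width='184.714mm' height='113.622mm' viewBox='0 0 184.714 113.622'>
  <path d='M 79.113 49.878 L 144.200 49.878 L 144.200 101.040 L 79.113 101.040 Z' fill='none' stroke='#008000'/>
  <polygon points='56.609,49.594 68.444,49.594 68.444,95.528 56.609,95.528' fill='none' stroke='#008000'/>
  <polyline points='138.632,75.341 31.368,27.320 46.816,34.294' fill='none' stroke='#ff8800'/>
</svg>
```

(bCNC post)
(Date: synthetic)
G21
G90
G0 X79.113 Y63.744
M3 S273
G1 X144.200 Y63.744 F3472
G1 X144.200 Y12.582
G1 X79.113 Y12.582
G1 X79.113 Y63.744
M5
G0 X56.609 Y64.028
M3 S273
G1 X68.444 Y64.028 F3472
G1 X68.444 Y18.094
G1 X56.609 Y18.094
G1 X56.609 Y64.028
M5
G0 X138.632 Y38.281
M3 S437
G1 X31.368 Y86.302 F2623
G1 X46.816 Y79.328
M5
G0 X0.000 Y0.000

1 u = 1 mm; y_m = 113.622 − y.

[1] `<path>` rectangle, #008000→engrave S273 F3472: (79.113,63.744) → (144.200,63.744) → (144.200,12.582) → (79.113,12.582) → (79.113,63.744) (closed)

[2] `<polygon>` rectangle, #008000→engrave S273 F3472: (56.609,64.028) → (68.444,64.028) → (68.444,18.094) → (56.609,18.094) → (56.609,64.028) (closed)

[3] `<polyline>` open polyline, #ff8800→score S437 F2623: (138.632,38.281) → (31.368,86.302) → (46.816,79.328)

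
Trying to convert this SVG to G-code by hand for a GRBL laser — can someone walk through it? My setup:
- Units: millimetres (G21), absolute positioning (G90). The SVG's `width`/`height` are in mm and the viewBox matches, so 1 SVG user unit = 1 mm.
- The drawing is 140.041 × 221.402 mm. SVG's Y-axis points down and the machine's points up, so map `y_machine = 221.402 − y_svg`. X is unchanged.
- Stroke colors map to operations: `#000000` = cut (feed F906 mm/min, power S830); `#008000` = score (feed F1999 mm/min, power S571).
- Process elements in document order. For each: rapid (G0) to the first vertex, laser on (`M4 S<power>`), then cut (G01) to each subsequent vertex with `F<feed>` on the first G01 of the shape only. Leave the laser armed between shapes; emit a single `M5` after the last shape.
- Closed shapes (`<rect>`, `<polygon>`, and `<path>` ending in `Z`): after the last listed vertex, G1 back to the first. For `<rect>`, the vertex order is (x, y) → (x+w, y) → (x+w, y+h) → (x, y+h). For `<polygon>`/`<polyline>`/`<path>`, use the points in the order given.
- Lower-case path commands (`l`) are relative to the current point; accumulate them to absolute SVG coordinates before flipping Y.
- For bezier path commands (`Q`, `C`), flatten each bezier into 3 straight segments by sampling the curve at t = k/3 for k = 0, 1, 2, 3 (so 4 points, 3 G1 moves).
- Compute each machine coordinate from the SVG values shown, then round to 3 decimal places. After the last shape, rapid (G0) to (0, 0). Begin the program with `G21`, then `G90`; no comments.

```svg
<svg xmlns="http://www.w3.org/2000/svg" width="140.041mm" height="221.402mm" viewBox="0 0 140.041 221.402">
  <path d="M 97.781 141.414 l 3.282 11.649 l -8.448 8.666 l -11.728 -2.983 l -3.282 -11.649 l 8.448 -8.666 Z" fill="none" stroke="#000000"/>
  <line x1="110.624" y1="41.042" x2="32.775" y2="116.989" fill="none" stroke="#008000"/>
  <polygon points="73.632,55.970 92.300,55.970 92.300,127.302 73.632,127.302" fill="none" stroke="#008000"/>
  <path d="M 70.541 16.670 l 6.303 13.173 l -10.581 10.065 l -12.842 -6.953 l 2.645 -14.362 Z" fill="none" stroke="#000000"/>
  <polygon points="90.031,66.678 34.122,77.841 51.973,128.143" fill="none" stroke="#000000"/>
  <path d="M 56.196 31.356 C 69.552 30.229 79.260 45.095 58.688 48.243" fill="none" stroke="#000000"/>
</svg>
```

Since the viewBox matches the mm dimensions, user units are millimetres directly. The only transform is the Y-flip y_m = 221.402 − y_svg.

Shape 1 is a regular polygon drawn with `<path>`. Its stroke #000000 means cut at S830, F906. After flipping Y the toolpath is (97.781,79.988) → (101.063,68.339) → (92.615,59.673) → (80.887,62.656) → (77.605,74.305) → (86.053,82.971) → (97.781,79.988), returning to the start.

Shape 2 is a line segment drawn with `<line>`. Its stroke #008000 means score at S571, F1999. After flipping Y the toolpath is (110.624,180.360) → (32.775,104.413).

Shape 3 is a rectangle drawn with `<polygon>`. Its stroke #008000 means score at S571, F1999. After flipping Y the toolpath is (73.632,165.432) → (92.300,165.432) → (92.300,94.100) → (73.632,94.100) → (73.632,165.432), returning to the start.

Shape 4 is a regular polygon drawn with `<path>`. Its stroke #000000 means cut at S830, F906. After flipping Y the toolpath is (70.541,204.732) → (76.844,191.559) → (66.263,181.494) → (53.421,188.447) → (56.066,202.809) → (70.541,204.732), returning to the start.

Shape 5 is a closed polygon drawn with `<polygon>`. Its stroke #000000 means cut at S830, F906. After flipping Y the toolpath is (90.031,154.724) → (34.122,143.561) → (51.973,93.259) → (90.031,154.724), returning to the start.

Shape 6 is a cubic bezier drawn with `<path>`. Its stroke #000000 means cut at S830, F906. After flipping Y the toolpath is (56.196,190.046) → (67.350,186.868) → (70.153,179.187) → (58.688,173.159).

G21
G90
G0 X97.781 Y79.988
M4 S830
G01 X101.063 Y68.339 F906
G01 X92.615 Y59.673
G01 X80.887 Y62.656
G01 X77.605 Y74.305
G01 X86.053 Y82.971
G01 X97.781 Y79.988
G0 X110.624 Y180.360
M4 S571
G01 X32.775 Y104.413 F1999
G0 X73.632 Y165.432
M4 S571
G01 X92.300 Y165.432 F1999
G01 X92.300 Y94.100
G01 X73.632 Y94.100
G01 X73.632 Y165.432
G0 X70.541 Y204.732
M4 S830
G01 X76.844 Y191.559 F906
G01 X66.263 Y181.494
G01 X53.421 Y188.447
G01 X56.066 Y202.809
G01 X70.541 Y204.732
G0 X90.031 Y154.724
M4 S830
G01 X34.122 Y143.561 F906
G01 X51.973 Y93.259
G01 X90.031 Y154.724
G0 X56.196 Y190.046
M4 S830
G01 X67.350 Y186.868 F906
G01 X70.153 Y179.187
G01 X58.688 Y173.159
M5
G0 X0.000 Y0.000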